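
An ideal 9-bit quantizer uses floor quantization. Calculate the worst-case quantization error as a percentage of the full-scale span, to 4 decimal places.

0.1953 %

Truncating → worst-case error = 1 LSB = V_FS/2^9, so 100/512 = 0.195312 % of full scale.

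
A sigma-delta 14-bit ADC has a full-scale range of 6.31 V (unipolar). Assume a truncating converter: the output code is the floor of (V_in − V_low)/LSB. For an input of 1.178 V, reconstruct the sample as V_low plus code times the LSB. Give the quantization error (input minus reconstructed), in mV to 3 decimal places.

LSB = 6.31/2^14 = 385.13 µV.
(V_in − V_low)/LSB = (1.178 − 0)/0.000385132 = 3058.6929 → code 3058 (floor).
V_rec = 0 + 3058·0.000385132 = 1.1777332 V.
Difference: 0.000266846 V → 0.267 mV.

0.267 mV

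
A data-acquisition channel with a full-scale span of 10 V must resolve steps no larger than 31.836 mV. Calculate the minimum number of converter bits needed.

Number of steps required ≥ 10 V / 31.836 mV = 314.11.
Need 2^N ≥ 314.11; 2^8 = 256, 2^9 = 512.
Minimum N = 9.

9 bits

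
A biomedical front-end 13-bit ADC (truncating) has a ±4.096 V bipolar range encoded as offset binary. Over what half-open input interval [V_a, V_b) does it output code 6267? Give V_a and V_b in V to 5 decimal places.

[2.17100 V, 2.17200 V)

LSB = 8.192/2^13 = 1.000 mV.
V_a = V_low + 6267·LSB = 2.171 V; V_b = V_low + 6268·LSB = 2.172 V.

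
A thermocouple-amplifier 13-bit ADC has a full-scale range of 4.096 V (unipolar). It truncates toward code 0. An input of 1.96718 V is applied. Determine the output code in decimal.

code 3934

With 8192 levels over 4.096 V, one step is 0.500 mV.
Input sits at 3934.360 steps above V_low.
Floor → code 3934.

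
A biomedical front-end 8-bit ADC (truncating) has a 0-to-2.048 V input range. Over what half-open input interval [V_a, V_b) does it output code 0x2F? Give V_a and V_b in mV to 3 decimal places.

[376.000 mV, 384.000 mV)

LSB = 2.048/2^8 = 8.000 mV.
Code 0x2F = 47 decimal.
V_a = V_low + 47·LSB = 0.376 V; V_b = V_low + 48·LSB = 0.384 V.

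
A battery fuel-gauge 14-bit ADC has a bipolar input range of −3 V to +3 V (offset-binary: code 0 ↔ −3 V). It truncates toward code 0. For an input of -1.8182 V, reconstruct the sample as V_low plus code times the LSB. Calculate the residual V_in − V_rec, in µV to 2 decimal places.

One LSB is 6 V / 16384 = 366.21 µV.
(-1.8182 − (−3))/0.000366211 = 3227.1019; ⌊·⌋ gives code 3227.
V_rec = (−3) + 3227·0.000366211 = -1.8182373 V.
V_in − V_rec = 3.73047e-05 V = 37.30 µV.

37.30 µV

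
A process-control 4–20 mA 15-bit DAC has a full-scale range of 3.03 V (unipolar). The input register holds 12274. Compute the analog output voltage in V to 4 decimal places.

1.1350 V

LSB = 3.03 V / 2^15 = 92.47 µV.
V_out = 0 + 12274 × 9.24683e-05 V = 1.13496 V.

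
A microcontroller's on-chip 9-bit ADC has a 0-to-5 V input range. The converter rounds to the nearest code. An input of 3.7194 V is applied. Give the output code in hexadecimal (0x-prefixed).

code 0x17D (decimal 381)

With 512 levels over 5 V, one step is 9.766 mV.
Input sits at 380.867 steps above V_low.
So the output code is 381.
In hexadecimal (0x-prefixed): 0x17D.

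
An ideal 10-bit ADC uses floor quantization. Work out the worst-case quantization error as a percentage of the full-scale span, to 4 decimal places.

0.0977 %

Truncating → worst-case error = 1 LSB = V_FS/2^10, so 100/1024 = 0.0976562 % of full scale.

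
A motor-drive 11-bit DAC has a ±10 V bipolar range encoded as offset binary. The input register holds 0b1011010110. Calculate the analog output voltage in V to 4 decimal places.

LSB = 20 V / 2^11 = 9.766 mV.
Code 0b1011010110 = 726 decimal.
V_out = (−10) + 726 × 0.00976562 V = -2.91016 V.

-2.9102 V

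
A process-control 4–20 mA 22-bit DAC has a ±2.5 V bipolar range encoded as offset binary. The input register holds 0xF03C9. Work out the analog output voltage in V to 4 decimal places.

LSB = 5 V / 2^22 = 1.19 µV.
Code 0xF03C9 = 984009 decimal.
V_out = (−2.5) + 984009 × 1.19209e-06 V = -1.32697 V.

-1.3270 V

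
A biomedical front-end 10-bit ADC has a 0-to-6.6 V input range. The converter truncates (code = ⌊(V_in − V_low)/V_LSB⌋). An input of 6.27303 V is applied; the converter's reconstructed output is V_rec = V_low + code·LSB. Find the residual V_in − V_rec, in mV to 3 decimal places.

1.741 mV

Step size: 6.6 V ÷ 2^10 = 6.445 mV.
Scaled input = 973.2701 LSBs, so code = 973.
Reconstructed: 6.2712891 V.
Error = 6.27303 − 6.2712891 = 0.00174094 V = 1.741 mV.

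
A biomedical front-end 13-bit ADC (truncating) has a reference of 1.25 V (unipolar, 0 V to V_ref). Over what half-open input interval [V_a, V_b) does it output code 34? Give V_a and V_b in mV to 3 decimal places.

LSB = 1.25/2^13 = 152.59 µV.
V_a = V_low + 34·LSB = 0.00518799 V; V_b = V_low + 35·LSB = 0.00534058 V.

[5.188 mV, 5.341 mV)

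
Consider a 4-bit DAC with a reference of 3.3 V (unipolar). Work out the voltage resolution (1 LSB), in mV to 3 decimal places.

Full-scale span = 3.3 V.
LSB = 3.3 / 2^4 = 3.3 / 16 = 0.20625 V = 206.250 mV.

206.250 mV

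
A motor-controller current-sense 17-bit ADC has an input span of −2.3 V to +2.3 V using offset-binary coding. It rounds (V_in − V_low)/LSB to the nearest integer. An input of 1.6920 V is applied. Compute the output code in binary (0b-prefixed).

With 131072 levels over 4.6 V, one step is 35.10 µV.
(V_in − V_low)/LSB = (1.6920 − (−2.3)) / 3.50952e-05 = 113747.701.
Round → code 113748.
In binary (0b-prefixed): 0b11011110001010100.

code 0b11011110001010100 (decimal 113748)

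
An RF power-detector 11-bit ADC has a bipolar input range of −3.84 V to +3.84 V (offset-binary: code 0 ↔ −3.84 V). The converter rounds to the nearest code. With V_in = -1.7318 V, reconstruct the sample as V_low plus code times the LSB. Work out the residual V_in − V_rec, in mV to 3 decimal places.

One LSB is 7.68 V / 2048 = 3.750 mV.
(-1.7318 − (−3.84))/0.00375 = 562.1867; round gives code 562.
Reconstructed: -1.7325 V.
V_in − V_rec = 0.0007 V = 0.700 mV.

0.700 mV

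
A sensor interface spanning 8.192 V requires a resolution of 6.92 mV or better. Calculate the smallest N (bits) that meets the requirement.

11 bits

Number of steps required ≥ 8.192 V / 6.92 mV = 1183.82.
Need 2^N ≥ 1183.82; 2^10 = 1024, 2^11 = 2048.
Minimum N = 11.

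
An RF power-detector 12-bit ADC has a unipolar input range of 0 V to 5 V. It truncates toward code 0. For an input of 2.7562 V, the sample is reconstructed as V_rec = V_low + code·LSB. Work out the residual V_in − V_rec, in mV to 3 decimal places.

1.073 mV

One LSB is 5 V / 4096 = 1.221 mV.
Scaled input = 2257.8790 LSBs, so code = 2257.
Reconstructed: 2.755127 V.
Error = 2.7562 − 2.755127 = 0.00107305 V = 1.073 mV.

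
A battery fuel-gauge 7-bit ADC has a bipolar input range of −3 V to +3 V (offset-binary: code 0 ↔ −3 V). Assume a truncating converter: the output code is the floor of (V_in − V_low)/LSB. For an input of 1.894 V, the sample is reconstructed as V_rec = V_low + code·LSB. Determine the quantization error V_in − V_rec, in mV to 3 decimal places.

One LSB is 6 V / 128 = 46.875 mV.
(1.894 − (−3))/0.046875 = 104.4053; ⌊·⌋ gives code 104.
Reconstructed: 1.875 V.
Error = 1.894 − 1.875 = 0.019 V = 19.000 mV.

19.000 mV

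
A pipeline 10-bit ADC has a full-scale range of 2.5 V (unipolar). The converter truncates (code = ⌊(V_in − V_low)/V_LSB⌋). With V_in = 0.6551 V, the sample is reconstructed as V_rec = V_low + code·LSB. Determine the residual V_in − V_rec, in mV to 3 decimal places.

0.803 mV

LSB = 2.5/2^10 = 2.441 mV.
(V_in − V_low)/LSB = (0.6551 − 0)/0.00244141 = 268.3290 → code 268 (floor).
Reconstructed: 0.65429688 V.
Difference: 0.000803125 V → 0.803 mV.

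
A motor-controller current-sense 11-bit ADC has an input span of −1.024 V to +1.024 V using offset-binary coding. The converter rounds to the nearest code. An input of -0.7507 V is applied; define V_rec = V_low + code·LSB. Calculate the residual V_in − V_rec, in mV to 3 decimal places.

LSB = 2.048/2^11 = 1.000 mV.
Scaled input = 273.3000 LSBs, so code = 273.
Reconstructed: -0.751 V.
Difference: 0.0003 V → 0.300 mV.

0.300 mV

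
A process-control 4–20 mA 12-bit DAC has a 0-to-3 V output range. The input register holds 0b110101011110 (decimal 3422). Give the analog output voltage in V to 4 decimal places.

2.5063 V

LSB = 3 V / 2^12 = 0.732 mV.
Code 0b110101011110 = 3422 decimal.
V_out = 0 + 3422 × 0.000732422 V = 2.50635 V.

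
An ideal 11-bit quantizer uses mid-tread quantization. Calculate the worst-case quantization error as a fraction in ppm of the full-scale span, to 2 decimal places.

Rounding → worst-case error = ½ LSB = V_FS/2^12, so 1e+06/4096 = 244.141 ppm of full scale.

244.14 ppm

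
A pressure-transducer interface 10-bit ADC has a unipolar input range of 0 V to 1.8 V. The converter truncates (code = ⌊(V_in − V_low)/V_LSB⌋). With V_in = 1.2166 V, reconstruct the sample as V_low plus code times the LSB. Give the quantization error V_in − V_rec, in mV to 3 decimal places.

LSB = 1.8/2^10 = 1.758 mV.
(V_in − V_low)/LSB = (1.2166 − 0)/0.00175781 = 692.1102 → code 692 (floor).
V_rec = 0 + 692·0.00175781 = 1.2164062 V.
V_in − V_rec = 0.00019375 V = 0.194 mV.

0.194 mV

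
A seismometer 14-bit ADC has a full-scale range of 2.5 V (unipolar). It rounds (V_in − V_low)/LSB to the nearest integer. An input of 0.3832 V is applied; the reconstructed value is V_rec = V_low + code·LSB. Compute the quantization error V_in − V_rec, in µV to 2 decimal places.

Step size: 2.5 V ÷ 2^14 = 152.59 µV.
(V_in − V_low)/LSB = (0.3832 − 0)/0.000152588 = 2511.3395 → code 2511 (round).
Reconstructed: 0.38314819 V.
Difference: 5.18066e-05 V → 51.81 µV.

51.81 µV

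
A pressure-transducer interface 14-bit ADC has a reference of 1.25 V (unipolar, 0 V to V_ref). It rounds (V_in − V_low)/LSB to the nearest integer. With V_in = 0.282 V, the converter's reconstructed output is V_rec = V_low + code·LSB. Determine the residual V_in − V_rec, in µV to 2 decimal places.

17.58 µV

Step size: 1.25 V ÷ 2^14 = 76.29 µV.
(0.282 − 0)/7.62939e-05 = 3696.2304; round gives code 3696.
Code 3696 maps back to 0 + 3696×7.62939e-05 V = 0.28198242 V.
Error = 0.282 − 0.28198242 = 1.75781e-05 V = 17.58 µV.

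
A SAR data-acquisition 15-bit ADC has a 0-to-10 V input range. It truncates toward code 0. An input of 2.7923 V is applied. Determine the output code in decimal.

code 9149

With 32768 levels over 10 V, one step is 305.18 µV.
(V_in − V_low)/LSB = (2.7923 − 0) / 0.000305176 = 9149.809.
⌊·⌋(9149.809) = 9149.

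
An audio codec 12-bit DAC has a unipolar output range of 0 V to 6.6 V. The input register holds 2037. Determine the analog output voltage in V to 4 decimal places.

3.2823 V

LSB = 6.6 V / 2^12 = 1.611 mV.
V_out = 0 + 2037 × 0.00161133 V = 3.28228 V.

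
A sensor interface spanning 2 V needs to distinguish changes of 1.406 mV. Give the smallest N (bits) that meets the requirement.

Number of steps required ≥ 2 V / 1.406 mV = 1422.48.
Need 2^N ≥ 1422.48; 2^10 = 1024, 2^11 = 2048.
Minimum N = 11.

11 bits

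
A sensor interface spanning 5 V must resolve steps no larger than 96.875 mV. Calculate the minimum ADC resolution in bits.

Number of steps required ≥ 5 V / 96.875 mV = 51.61.
Need 2^N ≥ 51.61; 2^5 = 32, 2^6 = 64.
Minimum N = 6.

6 bits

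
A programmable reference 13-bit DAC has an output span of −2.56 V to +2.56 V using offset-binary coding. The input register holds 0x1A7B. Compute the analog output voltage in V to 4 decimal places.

1.6769 V

LSB = 5.12 V / 2^13 = 0.625 mV.
Code 0x1A7B = 6779 decimal.
V_out = (−2.56) + 6779 × 0.000625 V = 1.67687 V.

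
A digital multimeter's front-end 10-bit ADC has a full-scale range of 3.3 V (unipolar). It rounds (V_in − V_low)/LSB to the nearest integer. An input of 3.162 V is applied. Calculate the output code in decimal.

LSB = 3.3 V / 1024 = 3.223 mV.
(3.162 − 0) / 0.00322266 = 981.178 LSBs.
round(981.178) = 981.

code 981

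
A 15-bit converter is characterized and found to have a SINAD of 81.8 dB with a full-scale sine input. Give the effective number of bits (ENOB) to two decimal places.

ENOB = (SINAD − 1.76) / 6.02 = (81.8 − 1.76)/6.02 = 13.296.

13.30 bits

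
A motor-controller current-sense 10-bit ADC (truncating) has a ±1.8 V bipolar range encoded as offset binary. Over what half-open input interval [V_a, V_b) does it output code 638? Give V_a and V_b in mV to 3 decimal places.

LSB = 3.6/2^10 = 3.516 mV.
V_a = V_low + 638·LSB = 0.442969 V; V_b = V_low + 639·LSB = 0.446484 V.

[442.969 mV, 446.484 mV)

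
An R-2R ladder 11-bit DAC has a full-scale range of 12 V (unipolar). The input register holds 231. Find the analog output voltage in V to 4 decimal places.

1.3535 V

LSB = 12 V / 2^11 = 5.859 mV.
V_out = 0 + 231 × 0.00585938 V = 1.35352 V.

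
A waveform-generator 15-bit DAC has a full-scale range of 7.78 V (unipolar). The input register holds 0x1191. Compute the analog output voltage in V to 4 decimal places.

1.0677 V

LSB = 7.78 V / 2^15 = 237.43 µV.
Code 0x1191 = 4497 decimal.
V_out = 0 + 4497 × 0.000237427 V = 1.06771 V.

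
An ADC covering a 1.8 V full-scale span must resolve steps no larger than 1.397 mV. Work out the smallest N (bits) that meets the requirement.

Number of steps required ≥ 1.8 V / 1.397 mV = 1288.48.
Need 2^N ≥ 1288.48; 2^10 = 1024, 2^11 = 2048.
Minimum N = 11.

11 bits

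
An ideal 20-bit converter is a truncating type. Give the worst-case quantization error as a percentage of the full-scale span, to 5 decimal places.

0.00010 %

Truncating → worst-case error = 1 LSB = V_FS/2^20, so 100/1048576 = 9.53674e-05 % of full scale.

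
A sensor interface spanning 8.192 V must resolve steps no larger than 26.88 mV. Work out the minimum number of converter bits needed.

Number of steps required ≥ 8.192 V / 26.88 mV = 304.76.
Need 2^N ≥ 304.76; 2^8 = 256, 2^9 = 512.
Minimum N = 9.

9 bits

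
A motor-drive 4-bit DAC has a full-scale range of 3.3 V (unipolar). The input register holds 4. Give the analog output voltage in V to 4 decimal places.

LSB = 3.3 V / 2^4 = 206.250 mV.
V_out = 0 + 4 × 0.20625 V = 0.825 V.

0.8250 V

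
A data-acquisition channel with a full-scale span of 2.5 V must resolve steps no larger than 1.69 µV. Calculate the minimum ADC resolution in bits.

21 bits

Number of steps required ≥ 2.5 V / 1.69 µV = 1479289.94.
Need 2^N ≥ 1479289.94; 2^20 = 1048576, 2^21 = 2097152.
Minimum N = 21.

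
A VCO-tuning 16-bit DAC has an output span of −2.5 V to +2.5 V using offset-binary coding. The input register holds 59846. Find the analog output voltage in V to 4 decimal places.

LSB = 5 V / 2^16 = 76.29 µV.
V_out = (−2.5) + 59846 × 7.62939e-05 V = 2.06589 V.

2.0659 V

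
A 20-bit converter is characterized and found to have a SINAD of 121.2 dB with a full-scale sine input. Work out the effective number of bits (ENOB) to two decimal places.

19.84 bits

ENOB = (SINAD − 1.76) / 6.02 = (121.2 − 1.76)/6.02 = 19.841.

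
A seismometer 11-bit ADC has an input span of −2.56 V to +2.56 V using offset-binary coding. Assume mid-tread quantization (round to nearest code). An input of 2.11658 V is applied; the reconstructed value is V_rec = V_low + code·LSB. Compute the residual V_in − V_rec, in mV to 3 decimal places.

One LSB is 5.12 V / 2048 = 2.500 mV.
(2.11658 − (−2.56))/0.0025 = 1870.6320; round gives code 1871.
V_rec = (−2.56) + 1871·0.0025 = 2.1175 V.
Error = 2.11658 − 2.1175 = -0.00092 V = -0.920 mV.

-0.920 mV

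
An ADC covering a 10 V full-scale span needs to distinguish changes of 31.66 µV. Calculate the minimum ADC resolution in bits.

Number of steps required ≥ 10 V / 31.66 µV = 315855.97.
Need 2^N ≥ 315855.97; 2^18 = 262144, 2^19 = 524288.
Minimum N = 19.

19 bits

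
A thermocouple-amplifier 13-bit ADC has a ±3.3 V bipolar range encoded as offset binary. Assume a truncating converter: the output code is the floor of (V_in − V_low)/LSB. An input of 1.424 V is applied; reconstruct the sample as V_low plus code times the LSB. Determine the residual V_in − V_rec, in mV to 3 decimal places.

0.392 mV

Step size: 6.6 V ÷ 2^13 = 0.806 mV.
Scaled input = 5863.4861 LSBs, so code = 5863.
V_rec = (−3.3) + 5863·0.000805664 = 1.4236084 V.
Error = 1.424 − 1.4236084 = 0.000391602 V = 0.392 mV.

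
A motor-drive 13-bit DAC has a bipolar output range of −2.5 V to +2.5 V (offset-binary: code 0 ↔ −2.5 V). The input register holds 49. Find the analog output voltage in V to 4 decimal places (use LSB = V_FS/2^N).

LSB = 5 V / 2^13 = 0.610 mV.
V_out = (−2.5) + 49 × 0.000610352 V = -2.47009 V.

-2.4701 V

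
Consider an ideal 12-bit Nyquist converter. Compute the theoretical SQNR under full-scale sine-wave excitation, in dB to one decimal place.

74.0 dB

SNR ≈ 6.02·N + 1.76 dB = 6.02·12 + 1.76 = 74.00 dB.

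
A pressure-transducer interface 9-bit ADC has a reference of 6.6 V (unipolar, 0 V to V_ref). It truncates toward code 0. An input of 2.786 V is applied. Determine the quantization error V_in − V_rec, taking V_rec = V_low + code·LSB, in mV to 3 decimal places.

1.625 mV

One LSB is 6.6 V / 512 = 12.891 mV.
Scaled input = 216.1261 LSBs, so code = 216.
Code 216 maps back to 0 + 216×0.0128906 V = 2.784375 V.
Error = 2.786 − 2.784375 = 0.001625 V = 1.625 mV.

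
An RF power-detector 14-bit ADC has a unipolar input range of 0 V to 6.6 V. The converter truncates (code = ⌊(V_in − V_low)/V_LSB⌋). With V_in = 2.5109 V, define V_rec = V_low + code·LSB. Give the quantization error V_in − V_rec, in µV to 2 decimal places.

47.95 µV

Step size: 6.6 V ÷ 2^14 = 402.83 µV.
(2.5109 − 0)/0.000402832 = 6233.1190; ⌊·⌋ gives code 6233.
Reconstructed: 2.5108521 V.
Error = 2.5109 − 2.5108521 = 4.79492e-05 V = 47.95 µV.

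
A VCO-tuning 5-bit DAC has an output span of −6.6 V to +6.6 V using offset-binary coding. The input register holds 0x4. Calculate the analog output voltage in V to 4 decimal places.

-4.9500 V

LSB = 13.2 V / 2^5 = 412.500 mV.
Code 0x4 = 4 decimal.
V_out = (−6.6) + 4 × 0.4125 V = -4.95 V.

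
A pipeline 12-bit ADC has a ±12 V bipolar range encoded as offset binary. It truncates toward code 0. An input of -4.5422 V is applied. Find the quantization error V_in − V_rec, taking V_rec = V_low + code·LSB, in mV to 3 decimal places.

One LSB is 24 V / 4096 = 5.859 mV.
(-4.5422 − (−12))/0.00585938 = 1272.7979; ⌊·⌋ gives code 1272.
Reconstructed: -4.546875 V.
V_in − V_rec = 0.004675 V = 4.675 mV.

4.675 mV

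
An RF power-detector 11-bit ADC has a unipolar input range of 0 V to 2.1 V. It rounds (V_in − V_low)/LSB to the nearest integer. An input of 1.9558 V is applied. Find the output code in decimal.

LSB = 2.1 V / 2048 = 1.025 mV.
(V_in − V_low)/LSB = (1.9558 − 0) / 0.00102539 = 1907.371.
Round → code 1907.

code 1907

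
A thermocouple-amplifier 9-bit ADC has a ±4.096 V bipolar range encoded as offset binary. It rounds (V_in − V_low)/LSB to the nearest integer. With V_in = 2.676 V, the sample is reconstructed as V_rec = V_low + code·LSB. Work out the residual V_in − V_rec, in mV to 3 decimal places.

4.000 mV

Step size: 8.192 V ÷ 2^9 = 16.000 mV.
(V_in − V_low)/LSB = (2.676 − (−4.096))/0.016 = 423.2500 → code 423 (round).
Reconstructed: 2.672 V.
V_in − V_rec = 0.004 V = 4.000 mV.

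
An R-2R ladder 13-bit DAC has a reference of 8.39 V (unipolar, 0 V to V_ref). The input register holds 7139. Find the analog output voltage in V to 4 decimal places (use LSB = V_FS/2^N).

LSB = 8.39 V / 2^13 = 1.024 mV.
V_out = 0 + 7139 × 0.00102417 V = 7.31155 V.

7.3115 V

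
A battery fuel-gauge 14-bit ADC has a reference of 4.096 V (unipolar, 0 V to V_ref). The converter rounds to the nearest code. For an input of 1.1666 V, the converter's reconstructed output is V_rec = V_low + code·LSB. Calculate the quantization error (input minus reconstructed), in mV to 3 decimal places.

Step size: 4.096 V ÷ 2^14 = 250.00 µV.
(V_in − V_low)/LSB = (1.1666 − 0)/0.00025 = 4666.4000 → code 4666 (round).
Code 4666 maps back to 0 + 4666×0.00025 V = 1.1665 V.
Difference: 0.0001 V → 0.100 mV.

0.100 mV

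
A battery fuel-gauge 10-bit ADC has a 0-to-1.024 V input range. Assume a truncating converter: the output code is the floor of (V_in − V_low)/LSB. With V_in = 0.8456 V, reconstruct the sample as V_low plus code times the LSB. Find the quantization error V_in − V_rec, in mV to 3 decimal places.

Step size: 1.024 V ÷ 2^10 = 1.000 mV.
(V_in − V_low)/LSB = (0.8456 − 0)/0.001 = 845.6000 → code 845 (floor).
Code 845 maps back to 0 + 845×0.001 V = 0.845 V.
V_in − V_rec = 0.0006 V = 0.600 mV.

0.600 mV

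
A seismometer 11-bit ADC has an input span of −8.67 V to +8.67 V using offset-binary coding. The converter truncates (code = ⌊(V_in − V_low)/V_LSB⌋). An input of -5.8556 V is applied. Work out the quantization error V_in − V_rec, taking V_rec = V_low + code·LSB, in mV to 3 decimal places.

3.423 mV

LSB = 17.34/2^11 = 8.467 mV.
Scaled input = 332.4043 LSBs, so code = 332.
Reconstructed: -5.8590234 V.
Difference: 0.00342344 V → 3.423 mV.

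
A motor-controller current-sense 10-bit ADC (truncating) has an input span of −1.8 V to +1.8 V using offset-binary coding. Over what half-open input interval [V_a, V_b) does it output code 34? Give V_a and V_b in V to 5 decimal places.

[-1.68047 V, -1.67695 V)

LSB = 3.6/2^10 = 3.516 mV.
V_a = V_low + 34·LSB = -1.68047 V; V_b = V_low + 35·LSB = -1.67695 V.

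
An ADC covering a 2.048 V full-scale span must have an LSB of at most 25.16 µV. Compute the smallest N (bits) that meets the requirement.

17 bits

Number of steps required ≥ 2.048 V / 25.16 µV = 81399.05.
Need 2^N ≥ 81399.05; 2^16 = 65536, 2^17 = 131072.
Minimum N = 17.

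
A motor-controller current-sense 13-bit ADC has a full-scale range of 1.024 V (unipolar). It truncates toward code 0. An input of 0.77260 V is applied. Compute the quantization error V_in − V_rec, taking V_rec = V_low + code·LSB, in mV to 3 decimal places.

0.100 mV

LSB = 1.024/2^13 = 125.00 µV.
(0.77260 − 0)/0.000125 = 6180.8000; ⌊·⌋ gives code 6180.
V_rec = 0 + 6180·0.000125 = 0.7725 V.
Difference: 0.0001 V → 0.100 mV.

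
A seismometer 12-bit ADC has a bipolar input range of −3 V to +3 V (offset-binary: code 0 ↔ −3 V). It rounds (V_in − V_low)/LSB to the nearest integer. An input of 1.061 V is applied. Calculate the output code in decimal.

Full-scale span = 6 V; LSB = 6/2^12 = 1.465 mV.
(V_in − V_low)/LSB = (1.061 − (−3)) / 0.00146484 = 2772.309.
Round → code 2772.

code 2772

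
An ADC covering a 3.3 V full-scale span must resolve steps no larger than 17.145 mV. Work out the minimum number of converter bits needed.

8 bits

Number of steps required ≥ 3.3 V / 17.145 mV = 192.48.
Need 2^N ≥ 192.48; 2^7 = 128, 2^8 = 256.
Minimum N = 8.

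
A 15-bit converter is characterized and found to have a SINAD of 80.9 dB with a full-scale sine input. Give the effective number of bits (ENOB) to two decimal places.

13.15 bits

ENOB = (SINAD − 1.76) / 6.02 = (80.9 − 1.76)/6.02 = 13.146.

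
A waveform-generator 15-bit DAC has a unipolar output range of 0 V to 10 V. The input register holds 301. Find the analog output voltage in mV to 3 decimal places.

LSB = 10 V / 2^15 = 305.18 µV.
V_out = 0 + 301 × 0.000305176 V = 0.0918579 V.
= 91.858 mV.

91.858 mV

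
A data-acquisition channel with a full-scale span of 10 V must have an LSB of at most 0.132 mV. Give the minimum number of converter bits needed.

17 bits

Number of steps required ≥ 10 V / 0.132 mV = 75757.58.
Need 2^N ≥ 75757.58; 2^16 = 65536, 2^17 = 131072.
Minimum N = 17.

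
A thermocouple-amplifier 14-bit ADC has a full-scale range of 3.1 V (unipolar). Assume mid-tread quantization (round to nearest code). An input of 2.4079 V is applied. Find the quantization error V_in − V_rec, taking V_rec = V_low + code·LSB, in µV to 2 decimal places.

One LSB is 3.1 V / 16384 = 189.21 µV.
Scaled input = 12726.1399 LSBs, so code = 12726.
V_rec = 0 + 12726·0.000189209 = 2.4078735 V.
Error = 2.4079 − 2.4078735 = 2.64648e-05 V = 26.46 µV.

26.46 µV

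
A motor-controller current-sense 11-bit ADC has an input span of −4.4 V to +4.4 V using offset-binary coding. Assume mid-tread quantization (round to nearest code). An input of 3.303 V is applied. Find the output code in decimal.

With 2048 levels over 8.8 V, one step is 4.297 mV.
(V_in − V_low)/LSB = (3.303 − (−4.4)) / 0.00429688 = 1792.698.
So the output code is 1793.

code 1793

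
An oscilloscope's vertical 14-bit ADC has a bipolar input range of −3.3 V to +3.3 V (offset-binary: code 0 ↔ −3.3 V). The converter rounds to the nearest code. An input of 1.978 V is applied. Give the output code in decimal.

LSB = 6.6 V / 16384 = 402.83 µV.
(V_in − V_low)/LSB = (1.978 − (−3.3)) / 0.000402832 = 13102.235.
round(13102.235) = 13102.

code 13102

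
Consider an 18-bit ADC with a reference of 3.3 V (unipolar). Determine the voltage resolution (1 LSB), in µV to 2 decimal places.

Full-scale span = 3.3 V.
LSB = 3.3 / 2^18 = 3.3 / 262144 = 1.25885e-05 V = 12.59 µV.

12.59 µV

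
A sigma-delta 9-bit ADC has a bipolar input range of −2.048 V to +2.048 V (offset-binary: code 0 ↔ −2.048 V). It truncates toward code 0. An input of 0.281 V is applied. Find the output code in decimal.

LSB = 4.096 V / 512 = 8.000 mV.
(0.281 − (−2.048)) / 0.008 = 291.125 LSBs.
So the output code is 291.

code 291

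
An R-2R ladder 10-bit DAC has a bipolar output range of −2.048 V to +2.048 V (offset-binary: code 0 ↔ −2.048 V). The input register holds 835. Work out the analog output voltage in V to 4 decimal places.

1.2920 V

LSB = 4.096 V / 2^10 = 4.000 mV.
V_out = (−2.048) + 835 × 0.004 V = 1.292 V.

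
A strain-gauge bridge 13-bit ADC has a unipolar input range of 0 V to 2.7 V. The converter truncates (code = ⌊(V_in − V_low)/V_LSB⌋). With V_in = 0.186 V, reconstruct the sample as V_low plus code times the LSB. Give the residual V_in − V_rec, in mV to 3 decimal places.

0.111 mV

Step size: 2.7 V ÷ 2^13 = 329.59 µV.
Scaled input = 564.3378 LSBs, so code = 564.
V_rec = 0 + 564·0.00032959 = 0.18588867 V.
V_in − V_rec = 0.000111328 V = 0.111 mV.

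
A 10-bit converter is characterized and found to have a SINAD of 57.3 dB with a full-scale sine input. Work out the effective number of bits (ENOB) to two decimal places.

9.23 bits

ENOB = (SINAD − 1.76) / 6.02 = (57.3 − 1.76)/6.02 = 9.226.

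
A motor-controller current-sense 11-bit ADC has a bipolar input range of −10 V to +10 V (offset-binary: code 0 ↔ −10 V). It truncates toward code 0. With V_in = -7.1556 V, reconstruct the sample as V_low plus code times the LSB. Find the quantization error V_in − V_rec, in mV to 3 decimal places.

One LSB is 20 V / 2048 = 9.766 mV.
Scaled input = 291.2666 LSBs, so code = 291.
Code 291 maps back to (−10) + 291×0.00976562 V = -7.1582031 V.
Error = -7.1556 − (−7.1582031) = 0.00260312 V = 2.603 mV.

2.603 mV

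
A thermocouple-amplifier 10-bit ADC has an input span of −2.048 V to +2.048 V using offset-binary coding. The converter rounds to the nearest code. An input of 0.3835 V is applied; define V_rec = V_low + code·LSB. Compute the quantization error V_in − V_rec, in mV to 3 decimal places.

-0.500 mV

Step size: 4.096 V ÷ 2^10 = 4.000 mV.
Scaled input = 607.8750 LSBs, so code = 608.
Reconstructed: 0.384 V.
Error = 0.3835 − 0.384 = -0.0005 V = -0.500 mV.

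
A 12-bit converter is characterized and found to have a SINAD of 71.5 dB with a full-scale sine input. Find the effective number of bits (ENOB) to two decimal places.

11.58 bits

ENOB = (SINAD − 1.76) / 6.02 = (71.5 − 1.76)/6.02 = 11.585.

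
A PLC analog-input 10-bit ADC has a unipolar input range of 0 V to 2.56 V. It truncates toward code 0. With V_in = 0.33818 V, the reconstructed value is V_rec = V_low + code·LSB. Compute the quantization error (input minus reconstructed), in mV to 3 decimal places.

LSB = 2.56/2^10 = 2.500 mV.
(0.33818 − 0)/0.0025 = 135.2720; ⌊·⌋ gives code 135.
Code 135 maps back to 0 + 135×0.0025 V = 0.3375 V.
V_in − V_rec = 0.00068 V = 0.680 mV.

0.680 mV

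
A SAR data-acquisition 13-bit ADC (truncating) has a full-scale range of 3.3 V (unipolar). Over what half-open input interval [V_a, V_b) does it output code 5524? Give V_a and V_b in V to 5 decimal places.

LSB = 3.3/2^13 = 402.83 µV.
V_a = V_low + 5524·LSB = 2.22524 V; V_b = V_low + 5525·LSB = 2.22565 V.

[2.22524 V, 2.22565 V)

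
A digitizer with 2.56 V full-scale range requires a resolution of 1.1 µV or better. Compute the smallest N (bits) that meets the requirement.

Number of steps required ≥ 2.56 V / 1.1 µV = 2327272.73.
Need 2^N ≥ 2327272.73; 2^21 = 2097152, 2^22 = 4194304.
Minimum N = 22.

22 bits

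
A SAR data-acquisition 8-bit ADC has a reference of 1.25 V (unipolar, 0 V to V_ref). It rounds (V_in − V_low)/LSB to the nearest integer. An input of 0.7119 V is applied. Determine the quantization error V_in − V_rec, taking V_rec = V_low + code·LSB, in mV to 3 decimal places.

LSB = 1.25/2^8 = 4.883 mV.
(V_in − V_low)/LSB = (0.7119 − 0)/0.00488281 = 145.7971 → code 146 (round).
Code 146 maps back to 0 + 146×0.00488281 V = 0.71289062 V.
Error = 0.7119 − 0.71289062 = -0.000990625 V = -0.991 mV.

-0.991 mV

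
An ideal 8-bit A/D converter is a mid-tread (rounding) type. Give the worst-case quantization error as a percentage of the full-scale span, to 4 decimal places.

0.1953 %

Rounding → worst-case error = ½ LSB = V_FS/2^9, so 100/512 = 0.195312 % of full scale.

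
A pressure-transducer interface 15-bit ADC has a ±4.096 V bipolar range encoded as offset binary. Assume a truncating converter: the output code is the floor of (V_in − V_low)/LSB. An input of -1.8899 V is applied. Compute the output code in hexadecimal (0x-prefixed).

Full-scale span = 8.192 V; LSB = 8.192/2^15 = 250.00 µV.
(V_in − V_low)/LSB = (-1.8899 − (−4.096)) / 0.00025 = 8824.400.
So the output code is 8824.
In hexadecimal (0x-prefixed): 0x2278.

code 0x2278 (decimal 8824)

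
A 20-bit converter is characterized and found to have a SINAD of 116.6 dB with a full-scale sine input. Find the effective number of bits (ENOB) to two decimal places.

ENOB = (SINAD − 1.76) / 6.02 = (116.6 − 1.76)/6.02 = 19.076.

19.08 bits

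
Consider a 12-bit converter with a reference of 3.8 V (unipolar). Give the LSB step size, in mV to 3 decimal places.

0.928 mV

Full-scale span = 3.8 V.
LSB = 3.8 / 2^12 = 3.8 / 4096 = 0.000927734 V = 0.928 mV.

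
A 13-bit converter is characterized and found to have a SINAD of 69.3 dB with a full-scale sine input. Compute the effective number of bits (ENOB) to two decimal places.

ENOB = (SINAD − 1.76) / 6.02 = (69.3 − 1.76)/6.02 = 11.219.

11.22 bits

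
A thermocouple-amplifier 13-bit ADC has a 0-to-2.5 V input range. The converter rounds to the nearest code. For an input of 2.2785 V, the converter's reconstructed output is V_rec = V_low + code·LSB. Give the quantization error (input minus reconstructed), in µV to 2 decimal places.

Step size: 2.5 V ÷ 2^13 = 305.18 µV.
(2.2785 − 0)/0.000305176 = 7466.1888; round gives code 7466.
Reconstructed: 2.2784424 V.
Error = 2.2785 − 2.2784424 = 5.76172e-05 V = 57.62 µV.

57.62 µV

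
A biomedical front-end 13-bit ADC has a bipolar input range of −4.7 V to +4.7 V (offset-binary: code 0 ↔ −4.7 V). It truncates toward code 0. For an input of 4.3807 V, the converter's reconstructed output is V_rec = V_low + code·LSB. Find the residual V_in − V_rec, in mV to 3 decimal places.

0.842 mV

Step size: 9.4 V ÷ 2^13 = 1.147 mV.
(4.3807 − (−4.7))/0.00114746 = 7913.7334; ⌊·⌋ gives code 7913.
V_rec = (−4.7) + 7913·0.00114746 = 4.3798584 V.
Error = 4.3807 − 4.3798584 = 0.000841602 V = 0.842 mV.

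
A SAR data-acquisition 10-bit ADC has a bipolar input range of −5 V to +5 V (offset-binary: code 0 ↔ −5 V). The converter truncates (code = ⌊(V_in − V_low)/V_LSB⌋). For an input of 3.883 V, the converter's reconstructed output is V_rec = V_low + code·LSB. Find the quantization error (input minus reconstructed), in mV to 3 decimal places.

6.047 mV

LSB = 10/2^10 = 9.766 mV.
(V_in − V_low)/LSB = (3.883 − (−5))/0.00976562 = 909.6192 → code 909 (floor).
Code 909 maps back to (−5) + 909×0.00976562 V = 3.8769531 V.
Error = 3.883 − 3.8769531 = 0.00604688 V = 6.047 mV.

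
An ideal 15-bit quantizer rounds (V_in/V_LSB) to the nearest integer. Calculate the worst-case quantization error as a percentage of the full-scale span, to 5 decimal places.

Rounding → worst-case error = ½ LSB = V_FS/2^16, so 100/65536 = 0.00152588 % of full scale.

0.00153 %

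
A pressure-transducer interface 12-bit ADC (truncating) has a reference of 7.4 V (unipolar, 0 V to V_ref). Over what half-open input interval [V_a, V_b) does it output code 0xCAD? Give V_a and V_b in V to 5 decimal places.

LSB = 7.4/2^12 = 1.807 mV.
Code 0xCAD = 3245 decimal.
V_a = V_low + 3245·LSB = 5.86255 V; V_b = V_low + 3246·LSB = 5.86436 V.

[5.86255 V, 5.86436 V)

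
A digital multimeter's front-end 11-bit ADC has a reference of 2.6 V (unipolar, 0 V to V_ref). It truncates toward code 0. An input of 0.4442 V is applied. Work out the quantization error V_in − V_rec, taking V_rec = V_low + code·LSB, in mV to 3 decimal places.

LSB = 2.6/2^11 = 1.270 mV.
Scaled input = 349.8929 LSBs, so code = 349.
Code 349 maps back to 0 + 349×0.00126953 V = 0.44306641 V.
Error = 0.4442 − 0.44306641 = 0.00113359 V = 1.134 mV.

1.134 mV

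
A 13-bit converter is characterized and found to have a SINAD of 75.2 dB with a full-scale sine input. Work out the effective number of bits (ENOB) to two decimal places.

12.20 bits

ENOB = (SINAD − 1.76) / 6.02 = (75.2 − 1.76)/6.02 = 12.199.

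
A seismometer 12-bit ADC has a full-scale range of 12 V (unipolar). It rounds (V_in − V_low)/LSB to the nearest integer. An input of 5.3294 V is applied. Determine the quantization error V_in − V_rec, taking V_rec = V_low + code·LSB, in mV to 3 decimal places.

0.298 mV

Step size: 12 V ÷ 2^12 = 2.930 mV.
(V_in − V_low)/LSB = (5.3294 − 0)/0.00292969 = 1819.1019 → code 1819 (round).
Reconstructed: 5.3291016 V.
Error = 5.3294 − 5.3291016 = 0.000298437 V = 0.298 mV.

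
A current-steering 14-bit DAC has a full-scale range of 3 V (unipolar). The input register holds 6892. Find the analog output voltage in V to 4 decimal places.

LSB = 3 V / 2^14 = 183.11 µV.
V_out = 0 + 6892 × 0.000183105 V = 1.26196 V.

1.2620 V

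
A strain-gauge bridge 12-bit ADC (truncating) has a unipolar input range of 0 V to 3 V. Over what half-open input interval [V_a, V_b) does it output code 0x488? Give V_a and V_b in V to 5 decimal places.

LSB = 3/2^12 = 0.732 mV.
Code 0x488 = 1160 decimal.
V_a = V_low + 1160·LSB = 0.849609 V; V_b = V_low + 1161·LSB = 0.850342 V.

[0.84961 V, 0.85034 V)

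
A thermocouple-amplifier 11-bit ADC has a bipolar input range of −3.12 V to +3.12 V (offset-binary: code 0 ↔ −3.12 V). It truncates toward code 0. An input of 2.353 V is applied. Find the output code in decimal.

code 1796

LSB = 6.24 V / 2048 = 3.047 mV.
Input sits at 1796.267 steps above V_low.
⌊·⌋(1796.267) = 1796.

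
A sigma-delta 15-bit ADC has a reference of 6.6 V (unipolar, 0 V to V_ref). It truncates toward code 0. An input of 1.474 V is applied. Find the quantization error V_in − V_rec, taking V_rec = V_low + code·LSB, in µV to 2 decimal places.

LSB = 6.6/2^15 = 201.42 µV.
(V_in − V_low)/LSB = (1.474 − 0)/0.000201416 = 7318.1867 → code 7318 (floor).
Reconstructed: 1.4739624 V.
Difference: 3.75977e-05 V → 37.60 µV.

37.60 µV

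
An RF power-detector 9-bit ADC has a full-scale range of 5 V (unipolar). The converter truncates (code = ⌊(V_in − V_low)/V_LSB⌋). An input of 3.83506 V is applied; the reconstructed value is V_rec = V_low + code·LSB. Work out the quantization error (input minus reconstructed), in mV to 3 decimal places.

LSB = 5/2^9 = 9.766 mV.
(V_in − V_low)/LSB = (3.83506 − 0)/0.00976562 = 392.7101 → code 392 (floor).
Code 392 maps back to 0 + 392×0.00976562 V = 3.828125 V.
Difference: 0.006935 V → 6.935 mV.

6.935 mV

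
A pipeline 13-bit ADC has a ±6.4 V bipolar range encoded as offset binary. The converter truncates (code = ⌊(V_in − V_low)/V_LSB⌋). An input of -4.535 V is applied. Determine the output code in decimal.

With 8192 levels over 12.8 V, one step is 1.562 mV.
(V_in − V_low)/LSB = (-4.535 − (−6.4)) / 0.0015625 = 1193.600.
Floor → code 1193.

code 1193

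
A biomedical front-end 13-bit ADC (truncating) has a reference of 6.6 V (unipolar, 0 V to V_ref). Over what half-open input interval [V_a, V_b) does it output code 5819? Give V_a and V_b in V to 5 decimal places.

[4.68816 V, 4.68896 V)

LSB = 6.6/2^13 = 0.806 mV.
V_a = V_low + 5819·LSB = 4.68816 V; V_b = V_low + 5820·LSB = 4.68896 V.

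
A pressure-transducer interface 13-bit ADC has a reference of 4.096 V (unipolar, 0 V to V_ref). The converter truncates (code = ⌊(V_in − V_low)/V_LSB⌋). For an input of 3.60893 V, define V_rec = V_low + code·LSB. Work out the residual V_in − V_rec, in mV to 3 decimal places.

One LSB is 4.096 V / 8192 = 0.500 mV.
(3.60893 − 0)/0.0005 = 7217.8600; ⌊·⌋ gives code 7217.
Reconstructed: 3.6085 V.
Difference: 0.00043 V → 0.430 mV.

0.430 mV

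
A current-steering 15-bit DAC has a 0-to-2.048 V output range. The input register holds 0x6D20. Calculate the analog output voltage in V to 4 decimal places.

LSB = 2.048 V / 2^15 = 62.50 µV.
Code 0x6D20 = 27936 decimal.
V_out = 0 + 27936 × 6.25e-05 V = 1.746 V.

1.7460 V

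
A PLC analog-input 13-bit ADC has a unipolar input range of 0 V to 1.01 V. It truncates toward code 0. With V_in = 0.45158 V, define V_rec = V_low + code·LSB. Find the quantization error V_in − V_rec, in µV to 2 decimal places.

Step size: 1.01 V ÷ 2^13 = 123.29 µV.
(0.45158 − 0)/0.000123291 = 3662.7162; ⌊·⌋ gives code 3662.
Reconstructed: 0.4514917 V.
Error = 0.45158 − 0.4514917 = 8.83008e-05 V = 88.30 µV.

88.30 µV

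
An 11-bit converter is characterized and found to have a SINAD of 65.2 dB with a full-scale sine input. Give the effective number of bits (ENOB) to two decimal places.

ENOB = (SINAD − 1.76) / 6.02 = (65.2 − 1.76)/6.02 = 10.538.

10.54 bits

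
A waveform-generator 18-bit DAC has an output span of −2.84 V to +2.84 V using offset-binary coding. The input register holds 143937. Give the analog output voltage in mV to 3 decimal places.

278.752 mV

LSB = 5.68 V / 2^18 = 21.67 µV.
V_out = (−2.84) + 143937 × 2.16675e-05 V = 0.278752 V.
= 278.752 mV.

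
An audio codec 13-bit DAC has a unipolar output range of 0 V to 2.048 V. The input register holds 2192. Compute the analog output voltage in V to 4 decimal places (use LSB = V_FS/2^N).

0.5480 V

LSB = 2.048 V / 2^13 = 250.00 µV.
V_out = 0 + 2192 × 0.00025 V = 0.548 V.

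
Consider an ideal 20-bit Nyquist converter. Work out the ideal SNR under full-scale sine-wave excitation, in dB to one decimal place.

122.2 dB

SNR ≈ 6.02·N + 1.76 dB = 6.02·20 + 1.76 = 122.16 dB.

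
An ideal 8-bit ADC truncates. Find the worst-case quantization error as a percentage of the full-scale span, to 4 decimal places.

Truncating → worst-case error = 1 LSB = V_FS/2^8, so 100/256 = 0.390625 % of full scale.

0.3906 %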